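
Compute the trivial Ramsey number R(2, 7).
R(2, 7) = 7

R(2, k) = k for all k ≥ 2: in a 2-colouring of K_k, either some edge is red (a red K_2) or all edges are blue (a blue K_k). And K_{6} coloured all-blue has no blue K_7, so R(2, 7) > 6. Hence R(2, 7) = 7.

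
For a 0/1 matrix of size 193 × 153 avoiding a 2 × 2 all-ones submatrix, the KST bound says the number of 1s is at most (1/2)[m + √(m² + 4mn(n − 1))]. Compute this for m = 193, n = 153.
z(193, 153; 2, 2) ≤ (1/2)[193 + √(193² + 4·193·153·152)] = (1/2)[193 + √17990881] = 2217.2829

Kővári–Sós–Turán: let r_1, ..., r_193 be the row sums and z = Σ r_i the total number of 1s. Each pair of columns can share at most one row with both entries 1 (else a 2×2 all-ones block appears), so Σ_i C(r_i, 2) ≤ C(153, 2) = 11628. By convexity Σ_i C(r_i, 2) ≥ 193·C(z/193, 2) = z(z − 193)/(2·193), giving z² − 193z − 193·153·152 ≤ 0 and hence z ≤ (1/2)[193 + √(37249 + 4·4488408)] = (1/2)[193 + √17990881] ≈ (1/2)(193 + 4241.5659) = 2217.2829.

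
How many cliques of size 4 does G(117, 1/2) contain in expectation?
E[# K_4] = C(117, 4) · (1/2)^C(4, 2) = 7413705 / 2^6 = 115839.140625

For each 4-subset S of vertices (there are C(117, 4) = 7413705 such S), let X_S = 1 if S induces a K_4 (all C(4, 2) = 6 edges present). Then P(X_S = 1) = (1/2)^6 = 1/64. By linearity of expectation, E[# K_4] = C(117, 4) · (1/2)^6 = 7413705 / 64 = 115839.140625.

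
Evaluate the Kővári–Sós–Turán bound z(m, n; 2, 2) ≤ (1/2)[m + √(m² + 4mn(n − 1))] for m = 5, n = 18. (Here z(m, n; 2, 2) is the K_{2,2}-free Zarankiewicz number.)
z(5, 18; 2, 2) ≤ (1/2)[5 + √(5² + 4·5·18·17)] = (1/2)[5 + √6145] = 41.695

Kővári–Sós–Turán: let r_1, ..., r_5 be the row sums and z = Σ r_i the total number of 1s. Each pair of columns can share at most one row with both entries 1 (else a 2×2 all-ones block appears), so Σ_i C(r_i, 2) ≤ C(18, 2) = 153. By convexity Σ_i C(r_i, 2) ≥ 5·C(z/5, 2) = z(z − 5)/(2·5), giving z² − 5z − 5·18·17 ≤ 0 and hence z ≤ (1/2)[5 + √(25 + 4·1530)] = (1/2)[5 + √6145] ≈ (1/2)(5 + 78.3901) = 41.695.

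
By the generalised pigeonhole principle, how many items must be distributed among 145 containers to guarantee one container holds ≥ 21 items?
n = (21 − 1)·145 + 1 = 2901

By the generalised pigeonhole principle, to guarantee some box contains ≥ r objects we need more than (r − 1) · k objects total. Threshold: n = (r − 1) · k + 1. With r = 21 and k = 145: n = 20 · 145 + 1 = 2900 + 1 = 2901. For n = 2900 = 20 · 145, we can put exactly 20 objects in every box, avoiding 21 in any single one — so 2901 is tight.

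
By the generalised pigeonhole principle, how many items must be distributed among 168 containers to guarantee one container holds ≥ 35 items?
n = (35 − 1)·168 + 1 = 5713

By the generalised pigeonhole principle, to guarantee some box contains ≥ r objects we need more than (r − 1) · k objects total. Threshold: n = (r − 1) · k + 1. With r = 35 and k = 168: n = 34 · 168 + 1 = 5712 + 1 = 5713. For n = 5712 = 34 · 168, we can put exactly 34 objects in every box, avoiding 35 in any single one — so 5713 is tight.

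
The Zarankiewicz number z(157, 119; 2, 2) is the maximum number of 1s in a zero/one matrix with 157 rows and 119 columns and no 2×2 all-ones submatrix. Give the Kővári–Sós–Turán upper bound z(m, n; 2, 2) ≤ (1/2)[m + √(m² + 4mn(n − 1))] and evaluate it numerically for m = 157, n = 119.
z(157, 119; 2, 2) ≤ (1/2)[157 + √(157² + 4·157·119·118)] = (1/2)[157 + √8843025] = 1565.3612

Kővári–Sós–Turán: let r_1, ..., r_157 be the row sums and z = Σ r_i the total number of 1s. Each pair of columns can share at most one row with both entries 1 (else a 2×2 all-ones block appears), so Σ_i C(r_i, 2) ≤ C(119, 2) = 7021. By convexity Σ_i C(r_i, 2) ≥ 157·C(z/157, 2) = z(z − 157)/(2·157), giving z² − 157z − 157·119·118 ≤ 0 and hence z ≤ (1/2)[157 + √(24649 + 4·2204594)] = (1/2)[157 + √8843025] ≈ (1/2)(157 + 2973.7224) = 1565.3612.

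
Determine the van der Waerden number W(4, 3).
W(4, 3) = 76

W(4, 3) = 76. The lower bound W(4, 3) > 75 comes from an explicit good 4-colouring of [1, 75]; the upper bound W(4, 3) ≤ 76 was verified by exhaustive search over 4-colourings of [1, 76].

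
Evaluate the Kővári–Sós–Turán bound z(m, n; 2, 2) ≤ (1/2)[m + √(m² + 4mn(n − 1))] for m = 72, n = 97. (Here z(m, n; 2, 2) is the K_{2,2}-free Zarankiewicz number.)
z(72, 97; 2, 2) ≤ (1/2)[72 + √(72² + 4·72·97·96)] = (1/2)[72 + √2687040] = 855.6097

Kővári–Sós–Turán: let r_1, ..., r_72 be the row sums and z = Σ r_i the total number of 1s. Each pair of columns can share at most one row with both entries 1 (else a 2×2 all-ones block appears), so Σ_i C(r_i, 2) ≤ C(97, 2) = 4656. By convexity Σ_i C(r_i, 2) ≥ 72·C(z/72, 2) = z(z − 72)/(2·72), giving z² − 72z − 72·97·96 ≤ 0 and hence z ≤ (1/2)[72 + √(5184 + 4·670464)] = (1/2)[72 + √2687040] ≈ (1/2)(72 + 1639.2193) = 855.6097.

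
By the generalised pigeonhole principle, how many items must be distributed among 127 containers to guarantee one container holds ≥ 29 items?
n = (29 − 1)·127 + 1 = 3557

By the generalised pigeonhole principle, to guarantee some box contains ≥ r objects we need more than (r − 1) · k objects total. Threshold: n = (r − 1) · k + 1. With r = 29 and k = 127: n = 28 · 127 + 1 = 3556 + 1 = 3557. For n = 3556 = 28 · 127, we can put exactly 28 objects in every box, avoiding 29 in any single one — so 3557 is tight.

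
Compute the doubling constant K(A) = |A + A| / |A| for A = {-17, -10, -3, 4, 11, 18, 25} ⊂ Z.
K = |A + A| / |A| = 13/7

Enumerate A + A = {a + b : a, b ∈ A}. With |A| = 7, there are |A|^2 = 49 ordered sum pairs; collecting distinct values, A + A = {-34, -27, -20, -13, -6, 1, 8, 15, 22, 29, 36, 43, 50}, so |A + A| = 13. Thus K = 13/7. Here |A + A| = 2|A| − 1 = 13, the minimum possible — so K = 13/7 is minimal, which holds iff A is an arithmetic progression.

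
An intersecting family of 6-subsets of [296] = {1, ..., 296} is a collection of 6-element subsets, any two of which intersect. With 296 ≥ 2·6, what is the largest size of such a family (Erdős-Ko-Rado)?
max |F| = C(295, 5) = 17994159309

Erdős-Ko-Rado (1961): when n ≥ 2k, max |F| = C(n−1, k−1). The bound is attained by the star {A : i ∈ A} for any fixed i ∈ [n]. Here C(296−1, 6−1) = C(295, 5) = 17994159309.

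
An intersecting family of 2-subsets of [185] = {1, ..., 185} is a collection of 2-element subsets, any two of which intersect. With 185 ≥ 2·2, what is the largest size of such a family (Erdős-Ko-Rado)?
max |F| = C(184, 1) = 184

Erdős-Ko-Rado (1961): when n ≥ 2k, max |F| = C(n−1, k−1). The bound is attained by the star {A : i ∈ A} for any fixed i ∈ [n]. Here C(185−1, 2−1) = C(184, 1) = 184.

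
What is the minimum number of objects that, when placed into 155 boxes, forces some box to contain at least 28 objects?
n = (28 − 1)·155 + 1 = 4186

By the generalised pigeonhole principle, to guarantee some box contains ≥ r objects we need more than (r − 1) · k objects total. Threshold: n = (r − 1) · k + 1. With r = 28 and k = 155: n = 27 · 155 + 1 = 4185 + 1 = 4186. For n = 4185 = 27 · 155, we can put exactly 27 objects in every box, avoiding 28 in any single one — so 4186 is tight.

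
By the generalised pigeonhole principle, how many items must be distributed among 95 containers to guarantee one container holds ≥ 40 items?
n = (40 − 1)·95 + 1 = 3706

By the generalised pigeonhole principle, to guarantee some box contains ≥ r objects we need more than (r − 1) · k objects total. Threshold: n = (r − 1) · k + 1. With r = 40 and k = 95: n = 39 · 95 + 1 = 3705 + 1 = 3706. For n = 3705 = 39 · 95, we can put exactly 39 objects in every box, avoiding 40 in any single one — so 3706 is tight.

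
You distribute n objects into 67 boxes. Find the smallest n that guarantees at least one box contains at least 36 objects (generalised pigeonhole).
n = (36 − 1)·67 + 1 = 2346

By the generalised pigeonhole principle, to guarantee some box contains ≥ r objects we need more than (r − 1) · k objects total. Threshold: n = (r − 1) · k + 1. With r = 36 and k = 67: n = 35 · 67 + 1 = 2345 + 1 = 2346. For n = 2345 = 35 · 67, we can put exactly 35 objects in every box, avoiding 36 in any single one — so 2346 is tight.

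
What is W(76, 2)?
W(76, 2) = 76 + 1 = 77

A 2-term AP is any pair of integers, so a monochromatic 2-AP exists iff some colour is used at least twice. With 76 colours, the colouring i ↦ i on {1, ..., 76} uses each colour once, avoiding any monochromatic pair, so W(76, 2) > 76. For {1, ..., 77}, pigeonhole forces two integers of the same colour, which form a monochromatic 2-AP. Hence W(76, 2) = 77.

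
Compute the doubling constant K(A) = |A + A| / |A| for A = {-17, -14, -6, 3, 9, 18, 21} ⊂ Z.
K = |A + A| / |A| = 26/7

Enumerate A + A = {a + b : a, b ∈ A}. With |A| = 7, there are |A|^2 = 49 ordered sum pairs; collecting distinct values, A + A = {-34, -31, -28, -23, -20, -14, -12, -11, -8, -5, -3, 1, 3, 4, 6, 7, 12, 15, 18, 21, 24, 27, 30, 36, 39, 42}, so |A + A| = 26. Thus K = 26/7. For comparison, the minimum possible |A + A| over all 7-element sets is 2·7 − 1 = 13 (so min K = 13/7), attained only by arithmetic progressions.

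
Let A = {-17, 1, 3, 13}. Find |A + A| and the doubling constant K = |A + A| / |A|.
K = |A + A| / |A| = 10/4 = 5/2

Enumerate A + A = {a + b : a, b ∈ A}. With |A| = 4, there are |A|^2 = 16 ordered sum pairs; collecting distinct values, A + A = {-34, -16, -14, -4, 2, 4, 6, 14, 16, 26}, so |A + A| = 10. Thus K = 10/4 = 5/2. For comparison, the minimum possible |A + A| over all 4-element sets is 2·4 − 1 = 7 (so min K = 7/4), attained only by arithmetic progressions.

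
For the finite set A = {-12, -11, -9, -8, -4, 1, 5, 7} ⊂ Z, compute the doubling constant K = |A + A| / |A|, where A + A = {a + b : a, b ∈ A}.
K = |A + A| / |A| = 30/8 = 15/4

Enumerate A + A = {a + b : a, b ∈ A}. With |A| = 8, there are |A|^2 = 64 ordered sum pairs; collecting distinct values, A + A = {-24, -23, -22, -21, -20, -19, -18, -17, -16, -15, -13, -12, -11, -10, -8, -7, -6, -5, -4, -3, -2, -1, 1, 2, 3, 6, 8, 10, 12, 14}, so |A + A| = 30. Thus K = 30/8 = 15/4. For comparison, the minimum possible |A + A| over all 8-element sets is 2·8 − 1 = 15 (so min K = 15/8), attained only by arithmetic progressions.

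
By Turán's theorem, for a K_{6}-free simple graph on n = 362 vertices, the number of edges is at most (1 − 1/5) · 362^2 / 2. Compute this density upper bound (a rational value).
Turán density bound = (4/5) · 362^2/2 = 262088/5 ≈ 52417.6

Turán's theorem: ex(n, K_{r+1}) is achieved by the complete r-partite Turán graph T(n, r) with parts as balanced as possible, and is at most (1 − 1/r) · n^2/2. For r = 5, n = 362: the density bound is (4/5) · 131044/2 = 262088/5 ≈ 52417.6. The integer-valued extremum is e(T(362, 5)) = 52417, which is strictly less than the density bound 262088/5 since 5 ∤ 362 (the parts of T(362, 5) cannot all be equal).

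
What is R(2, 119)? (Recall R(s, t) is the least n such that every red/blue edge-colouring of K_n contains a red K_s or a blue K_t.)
R(2, 119) = 119

R(2, k) = k for all k ≥ 2: in a 2-colouring of K_k, either some edge is red (a red K_2) or all edges are blue (a blue K_k). And K_{118} coloured all-blue has no blue K_119, so R(2, 119) > 118. Hence R(2, 119) = 119.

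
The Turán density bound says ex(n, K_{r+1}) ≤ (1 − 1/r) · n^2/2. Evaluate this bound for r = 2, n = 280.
Turán density bound = (1/2) · 280^2/2 = 19600

Turán's theorem: ex(n, K_{r+1}) is achieved by the complete r-partite Turán graph T(n, r) with parts as balanced as possible, and is at most (1 − 1/r) · n^2/2. For r = 2, n = 280: the density bound is (1/2) · 78400/2 = 19600. Since 2 ∣ 280, the Turán graph T(280, 2) has parts of equal size 140, and its edge count e(T(280, 2)) = 19600 attains the density bound exactly.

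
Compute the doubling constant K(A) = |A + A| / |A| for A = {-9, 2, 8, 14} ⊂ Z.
K = |A + A| / |A| = 9/4

Enumerate A + A = {a + b : a, b ∈ A}. With |A| = 4, there are |A|^2 = 16 ordered sum pairs; collecting distinct values, A + A = {-18, -7, -1, 4, 5, 10, 16, 22, 28}, so |A + A| = 9. Thus K = 9/4. For comparison, the minimum possible |A + A| over all 4-element sets is 2·4 − 1 = 7 (so min K = 7/4), attained only by arithmetic progressions.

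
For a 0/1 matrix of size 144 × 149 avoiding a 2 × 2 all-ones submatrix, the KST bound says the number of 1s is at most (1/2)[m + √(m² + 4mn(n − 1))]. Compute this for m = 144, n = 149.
z(144, 149; 2, 2) ≤ (1/2)[144 + √(144² + 4·144·149·148)] = (1/2)[144 + √12722688] = 1855.4439

Kővári–Sós–Turán: let r_1, ..., r_144 be the row sums and z = Σ r_i the total number of 1s. Each pair of columns can share at most one row with both entries 1 (else a 2×2 all-ones block appears), so Σ_i C(r_i, 2) ≤ C(149, 2) = 11026. By convexity Σ_i C(r_i, 2) ≥ 144·C(z/144, 2) = z(z − 144)/(2·144), giving z² − 144z − 144·149·148 ≤ 0 and hence z ≤ (1/2)[144 + √(20736 + 4·3175488)] = (1/2)[144 + √12722688] ≈ (1/2)(144 + 3566.8877) = 1855.4439.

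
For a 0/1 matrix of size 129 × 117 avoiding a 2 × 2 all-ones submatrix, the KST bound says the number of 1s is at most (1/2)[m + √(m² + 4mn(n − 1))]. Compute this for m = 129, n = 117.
z(129, 117; 2, 2) ≤ (1/2)[129 + √(129² + 4·129·117·116)] = (1/2)[129 + √7019793] = 1389.2446

Kővári–Sós–Turán: let r_1, ..., r_129 be the row sums and z = Σ r_i the total number of 1s. Each pair of columns can share at most one row with both entries 1 (else a 2×2 all-ones block appears), so Σ_i C(r_i, 2) ≤ C(117, 2) = 6786. By convexity Σ_i C(r_i, 2) ≥ 129·C(z/129, 2) = z(z − 129)/(2·129), giving z² − 129z − 129·117·116 ≤ 0 and hence z ≤ (1/2)[129 + √(16641 + 4·1750788)] = (1/2)[129 + √7019793] ≈ (1/2)(129 + 2649.4892) = 1389.2446.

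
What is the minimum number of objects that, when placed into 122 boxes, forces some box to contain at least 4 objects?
n = (4 − 1)·122 + 1 = 367

By the generalised pigeonhole principle, to guarantee some box contains ≥ r objects we need more than (r − 1) · k objects total. Threshold: n = (r − 1) · k + 1. With r = 4 and k = 122: n = 3 · 122 + 1 = 366 + 1 = 367. For n = 366 = 3 · 122, we can put exactly 3 objects in every box, avoiding 4 in any single one — so 367 is tight.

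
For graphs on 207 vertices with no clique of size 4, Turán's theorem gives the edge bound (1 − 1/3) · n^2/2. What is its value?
Turán density bound = (2/3) · 207^2/2 = 14283

Turán's theorem: ex(n, K_{r+1}) is achieved by the complete r-partite Turán graph T(n, r) with parts as balanced as possible, and is at most (1 − 1/r) · n^2/2. For r = 3, n = 207: the density bound is (2/3) · 42849/2 = 14283. Since 3 ∣ 207, the Turán graph T(207, 3) has parts of equal size 69, and its edge count e(T(207, 3)) = 14283 attains the density bound exactly.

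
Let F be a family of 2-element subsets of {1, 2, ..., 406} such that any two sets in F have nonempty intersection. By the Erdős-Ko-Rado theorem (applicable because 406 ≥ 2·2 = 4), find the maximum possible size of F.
max |F| = C(405, 1) = 405

Erdős-Ko-Rado (1961): when n ≥ 2k, max |F| = C(n−1, k−1). The bound is attained by the star {A : i ∈ A} for any fixed i ∈ [n]. Here C(406−1, 2−1) = C(405, 1) = 405.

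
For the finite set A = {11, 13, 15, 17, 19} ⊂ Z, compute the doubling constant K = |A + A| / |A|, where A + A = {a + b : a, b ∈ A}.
K = |A + A| / |A| = 9/5

Enumerate A + A = {a + b : a, b ∈ A}. With |A| = 5, there are |A|^2 = 25 ordered sum pairs; collecting distinct values, A + A = {22, 24, 26, 28, 30, 32, 34, 36, 38}, so |A + A| = 9. Thus K = 9/5. Here |A + A| = 2|A| − 1 = 9, the minimum possible — so K = 9/5 is minimal, which holds iff A is an arithmetic progression.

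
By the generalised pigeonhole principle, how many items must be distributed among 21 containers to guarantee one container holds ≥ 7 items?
n = (7 − 1)·21 + 1 = 127

By the generalised pigeonhole principle, to guarantee some box contains ≥ r objects we need more than (r − 1) · k objects total. Threshold: n = (r − 1) · k + 1. With r = 7 and k = 21: n = 6 · 21 + 1 = 126 + 1 = 127. For n = 126 = 6 · 21, we can put exactly 6 objects in every box, avoiding 7 in any single one — so 127 is tight.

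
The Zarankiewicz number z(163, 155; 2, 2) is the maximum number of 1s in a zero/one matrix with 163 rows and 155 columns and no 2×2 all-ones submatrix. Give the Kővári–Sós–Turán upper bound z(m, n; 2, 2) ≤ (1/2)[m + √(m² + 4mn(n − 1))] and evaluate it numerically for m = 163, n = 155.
z(163, 155; 2, 2) ≤ (1/2)[163 + √(163² + 4·163·155·154)] = (1/2)[163 + √15589809] = 2055.6966

Kővári–Sós–Turán: let r_1, ..., r_163 be the row sums and z = Σ r_i the total number of 1s. Each pair of columns can share at most one row with both entries 1 (else a 2×2 all-ones block appears), so Σ_i C(r_i, 2) ≤ C(155, 2) = 11935. By convexity Σ_i C(r_i, 2) ≥ 163·C(z/163, 2) = z(z − 163)/(2·163), giving z² − 163z − 163·155·154 ≤ 0 and hence z ≤ (1/2)[163 + √(26569 + 4·3890810)] = (1/2)[163 + √15589809] ≈ (1/2)(163 + 3948.3932) = 2055.6966.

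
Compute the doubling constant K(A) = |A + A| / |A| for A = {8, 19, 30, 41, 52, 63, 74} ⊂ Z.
K = |A + A| / |A| = 13/7

Enumerate A + A = {a + b : a, b ∈ A}. With |A| = 7, there are |A|^2 = 49 ordered sum pairs; collecting distinct values, A + A = {16, 27, 38, 49, 60, 71, 82, 93, 104, 115, 126, 137, 148}, so |A + A| = 13. Thus K = 13/7. Here |A + A| = 2|A| − 1 = 13, the minimum possible — so K = 13/7 is minimal, which holds iff A is an arithmetic progression.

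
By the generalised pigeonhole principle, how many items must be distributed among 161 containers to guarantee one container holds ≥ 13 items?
n = (13 − 1)·161 + 1 = 1933

By the generalised pigeonhole principle, to guarantee some box contains ≥ r objects we need more than (r − 1) · k objects total. Threshold: n = (r − 1) · k + 1. With r = 13 and k = 161: n = 12 · 161 + 1 = 1932 + 1 = 1933. For n = 1932 = 12 · 161, we can put exactly 12 objects in every box, avoiding 13 in any single one — so 1933 is tight.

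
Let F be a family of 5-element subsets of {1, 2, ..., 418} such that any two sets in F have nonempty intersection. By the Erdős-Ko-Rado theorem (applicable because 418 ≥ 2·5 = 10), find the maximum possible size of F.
max |F| = C(417, 4) = 1241842680

The Erdős-Ko-Rado theorem states: for n ≥ 2k, an intersecting family of k-subsets of an n-element set has size at most C(n − 1, k − 1), with equality for 'star' families {A ⊆ [n] : |A| = k, i ∈ A} (fix an element i). For n = 418, k = 5: C(417, 4) = 1241842680.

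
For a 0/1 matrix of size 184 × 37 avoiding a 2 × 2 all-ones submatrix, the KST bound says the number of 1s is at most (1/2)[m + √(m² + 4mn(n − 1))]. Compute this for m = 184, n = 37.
z(184, 37; 2, 2) ≤ (1/2)[184 + √(184² + 4·184·37·36)] = (1/2)[184 + √1014208] = 595.5395

Kővári–Sós–Turán: let r_1, ..., r_184 be the row sums and z = Σ r_i the total number of 1s. Each pair of columns can share at most one row with both entries 1 (else a 2×2 all-ones block appears), so Σ_i C(r_i, 2) ≤ C(37, 2) = 666. By convexity Σ_i C(r_i, 2) ≥ 184·C(z/184, 2) = z(z − 184)/(2·184), giving z² − 184z − 184·37·36 ≤ 0 and hence z ≤ (1/2)[184 + √(33856 + 4·245088)] = (1/2)[184 + √1014208] ≈ (1/2)(184 + 1007.0789) = 595.5395.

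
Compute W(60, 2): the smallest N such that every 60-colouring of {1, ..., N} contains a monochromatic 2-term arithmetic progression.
W(60, 2) = 60 + 1 = 61

A 2-term AP is any pair of integers, so a monochromatic 2-AP exists iff some colour is used at least twice. With 60 colours, the colouring i ↦ i on {1, ..., 60} uses each colour once, avoiding any monochromatic pair, so W(60, 2) > 60. For {1, ..., 61}, pigeonhole forces two integers of the same colour, which form a monochromatic 2-AP. Hence W(60, 2) = 61.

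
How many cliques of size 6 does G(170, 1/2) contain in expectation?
E[# K_6] = C(170, 6) · (1/2)^C(6, 2) = 30663442810 / 2^15 = 15331721405/16384 ≈ 935774.011536

For each 6-subset S of vertices (there are C(170, 6) = 30663442810 such S), let X_S = 1 if S induces a K_6 (all C(6, 2) = 15 edges present). Then P(X_S = 1) = (1/2)^15 = 1/32768. By linearity of expectation, E[# K_6] = C(170, 6) · (1/2)^15 = 30663442810 / 32768 = 15331721405/16384 ≈ 935774.011536.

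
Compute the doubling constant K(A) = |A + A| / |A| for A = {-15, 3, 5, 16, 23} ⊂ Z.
K = |A + A| / |A| = 14/5

Enumerate A + A = {a + b : a, b ∈ A}. With |A| = 5, there are |A|^2 = 25 ordered sum pairs; collecting distinct values, A + A = {-30, -12, -10, 1, 6, 8, 10, 19, 21, 26, 28, 32, 39, 46}, so |A + A| = 14. Thus K = 14/5. For comparison, the minimum possible |A + A| over all 5-element sets is 2·5 − 1 = 9 (so min K = 9/5), attained only by arithmetic progressions.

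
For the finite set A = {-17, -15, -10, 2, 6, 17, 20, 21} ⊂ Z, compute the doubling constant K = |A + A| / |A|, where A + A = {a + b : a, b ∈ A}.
K = |A + A| / |A| = 34/8 = 17/4

Enumerate A + A = {a + b : a, b ∈ A}. With |A| = 8, there are |A|^2 = 64 ordered sum pairs; collecting distinct values, A + A = {-34, -32, -30, -27, -25, -20, -15, -13, -11, -9, -8, -4, 0, 2, 3, 4, 5, 6, 7, 8, 10, 11, 12, 19, 22, 23, 26, 27, 34, 37, 38, 40, 41, 42}, so |A + A| = 34. Thus K = 34/8 = 17/4. For comparison, the minimum possible |A + A| over all 8-element sets is 2·8 − 1 = 15 (so min K = 15/8), attained only by arithmetic progressions.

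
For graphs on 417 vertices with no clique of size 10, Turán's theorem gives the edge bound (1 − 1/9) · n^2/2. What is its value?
Turán density bound = (8/9) · 417^2/2 = 77284

Turán's theorem: ex(n, K_{r+1}) is achieved by the complete r-partite Turán graph T(n, r) with parts as balanced as possible, and is at most (1 − 1/r) · n^2/2. For r = 9, n = 417: the density bound is (8/9) · 173889/2 = 77284. The integer-valued extremum is e(T(417, 9)) = 77283, which is strictly less than the density bound 77284 since 9 ∤ 417 (the parts of T(417, 9) cannot all be equal).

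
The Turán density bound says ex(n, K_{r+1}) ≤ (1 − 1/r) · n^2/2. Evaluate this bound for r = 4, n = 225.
Turán density bound = (3/4) · 225^2/2 = 151875/8 ≈ 18984.375

Turán's theorem: ex(n, K_{r+1}) is achieved by the complete r-partite Turán graph T(n, r) with parts as balanced as possible, and is at most (1 − 1/r) · n^2/2. For r = 4, n = 225: the density bound is (3/4) · 50625/2 = 151875/8 ≈ 18984.375. The integer-valued extremum is e(T(225, 4)) = 18984, which is strictly less than the density bound 151875/8 since 4 ∤ 225 (the parts of T(225, 4) cannot all be equal).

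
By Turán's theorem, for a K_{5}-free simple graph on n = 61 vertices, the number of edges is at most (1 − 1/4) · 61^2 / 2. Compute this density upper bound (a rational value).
Turán density bound = (3/4) · 61^2/2 = 11163/8 ≈ 1395.375

Turán's theorem: ex(n, K_{r+1}) is achieved by the complete r-partite Turán graph T(n, r) with parts as balanced as possible, and is at most (1 − 1/r) · n^2/2. For r = 4, n = 61: the density bound is (3/4) · 3721/2 = 11163/8 ≈ 1395.375. The integer-valued extremum is e(T(61, 4)) = 1395, which is strictly less than the density bound 11163/8 since 4 ∤ 61 (the parts of T(61, 4) cannot all be equal).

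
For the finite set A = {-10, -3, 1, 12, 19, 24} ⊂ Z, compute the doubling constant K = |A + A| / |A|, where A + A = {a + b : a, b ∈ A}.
K = |A + A| / |A| = 19/6

Enumerate A + A = {a + b : a, b ∈ A}. With |A| = 6, there are |A|^2 = 36 ordered sum pairs; collecting distinct values, A + A = {-20, -13, -9, -6, -2, 2, 9, 13, 14, 16, 20, 21, 24, 25, 31, 36, 38, 43, 48}, so |A + A| = 19. Thus K = 19/6. For comparison, the minimum possible |A + A| over all 6-element sets is 2·6 − 1 = 11 (so min K = 11/6), attained only by arithmetic progressions.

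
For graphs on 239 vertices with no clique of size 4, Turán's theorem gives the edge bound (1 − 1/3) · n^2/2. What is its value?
Turán density bound = (2/3) · 239^2/2 = 57121/3 ≈ 19040.3333

Turán's theorem: ex(n, K_{r+1}) is achieved by the complete r-partite Turán graph T(n, r) with parts as balanced as possible, and is at most (1 − 1/r) · n^2/2. For r = 3, n = 239: the density bound is (2/3) · 57121/2 = 57121/3 ≈ 19040.3333. The integer-valued extremum is e(T(239, 3)) = 19040, which is strictly less than the density bound 57121/3 since 3 ∤ 239 (the parts of T(239, 3) cannot all be equal).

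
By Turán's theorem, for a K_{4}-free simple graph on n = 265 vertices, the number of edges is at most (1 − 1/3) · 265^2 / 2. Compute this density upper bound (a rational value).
Turán density bound = (2/3) · 265^2/2 = 70225/3 ≈ 23408.3333

Turán's theorem: ex(n, K_{r+1}) is achieved by the complete r-partite Turán graph T(n, r) with parts as balanced as possible, and is at most (1 − 1/r) · n^2/2. For r = 3, n = 265: the density bound is (2/3) · 70225/2 = 70225/3 ≈ 23408.3333. The integer-valued extremum is e(T(265, 3)) = 23408, which is strictly less than the density bound 70225/3 since 3 ∤ 265 (the parts of T(265, 3) cannot all be equal).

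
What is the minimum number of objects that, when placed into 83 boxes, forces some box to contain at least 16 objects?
n = (16 − 1)·83 + 1 = 1246

By the generalised pigeonhole principle, to guarantee some box contains ≥ r objects we need more than (r − 1) · k objects total. Threshold: n = (r − 1) · k + 1. With r = 16 and k = 83: n = 15 · 83 + 1 = 1245 + 1 = 1246. For n = 1245 = 15 · 83, we can put exactly 15 objects in every box, avoiding 16 in any single one — so 1246 is tight.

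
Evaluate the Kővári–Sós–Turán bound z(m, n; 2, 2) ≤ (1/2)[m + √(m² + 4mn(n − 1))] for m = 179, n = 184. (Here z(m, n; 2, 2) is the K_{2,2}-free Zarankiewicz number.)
z(179, 184; 2, 2) ≤ (1/2)[179 + √(179² + 4·179·184·183)] = (1/2)[179 + √24141193] = 2546.1844

Kővári–Sós–Turán: let r_1, ..., r_179 be the row sums and z = Σ r_i the total number of 1s. Each pair of columns can share at most one row with both entries 1 (else a 2×2 all-ones block appears), so Σ_i C(r_i, 2) ≤ C(184, 2) = 16836. By convexity Σ_i C(r_i, 2) ≥ 179·C(z/179, 2) = z(z − 179)/(2·179), giving z² − 179z − 179·184·183 ≤ 0 and hence z ≤ (1/2)[179 + √(32041 + 4·6027288)] = (1/2)[179 + √24141193] ≈ (1/2)(179 + 4913.3688) = 2546.1844.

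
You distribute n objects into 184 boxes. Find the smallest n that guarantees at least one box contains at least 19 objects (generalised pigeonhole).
n = (19 − 1)·184 + 1 = 3313

By the generalised pigeonhole principle, to guarantee some box contains ≥ r objects we need more than (r − 1) · k objects total. Threshold: n = (r − 1) · k + 1. With r = 19 and k = 184: n = 18 · 184 + 1 = 3312 + 1 = 3313. For n = 3312 = 18 · 184, we can put exactly 18 objects in every box, avoiding 19 in any single one — so 3313 is tight.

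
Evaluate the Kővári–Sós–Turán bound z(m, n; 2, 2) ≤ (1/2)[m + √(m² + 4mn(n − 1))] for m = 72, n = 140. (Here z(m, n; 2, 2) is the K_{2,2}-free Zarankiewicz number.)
z(72, 140; 2, 2) ≤ (1/2)[72 + √(72² + 4·72·140·139)] = (1/2)[72 + √5609664] = 1220.2365

Kővári–Sós–Turán: let r_1, ..., r_72 be the row sums and z = Σ r_i the total number of 1s. Each pair of columns can share at most one row with both entries 1 (else a 2×2 all-ones block appears), so Σ_i C(r_i, 2) ≤ C(140, 2) = 9730. By convexity Σ_i C(r_i, 2) ≥ 72·C(z/72, 2) = z(z − 72)/(2·72), giving z² − 72z − 72·140·139 ≤ 0 and hence z ≤ (1/2)[72 + √(5184 + 4·1401120)] = (1/2)[72 + √5609664] ≈ (1/2)(72 + 2368.4729) = 1220.2365.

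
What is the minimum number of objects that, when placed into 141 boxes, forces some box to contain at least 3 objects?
n = (3 − 1)·141 + 1 = 283

By the generalised pigeonhole principle, to guarantee some box contains ≥ r objects we need more than (r − 1) · k objects total. Threshold: n = (r − 1) · k + 1. With r = 3 and k = 141: n = 2 · 141 + 1 = 282 + 1 = 283. For n = 282 = 2 · 141, we can put exactly 2 objects in every box, avoiding 3 in any single one — so 283 is tight.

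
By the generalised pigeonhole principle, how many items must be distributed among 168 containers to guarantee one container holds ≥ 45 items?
n = (45 − 1)·168 + 1 = 7393

By the generalised pigeonhole principle, to guarantee some box contains ≥ r objects we need more than (r − 1) · k objects total. Threshold: n = (r − 1) · k + 1. With r = 45 and k = 168: n = 44 · 168 + 1 = 7392 + 1 = 7393. For n = 7392 = 44 · 168, we can put exactly 44 objects in every box, avoiding 45 in any single one — so 7393 is tight.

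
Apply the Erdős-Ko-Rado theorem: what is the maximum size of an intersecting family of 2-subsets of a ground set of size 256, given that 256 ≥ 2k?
max |F| = C(255, 1) = 255

Erdős-Ko-Rado (1961): when n ≥ 2k, max |F| = C(n−1, k−1). The bound is attained by the star {A : i ∈ A} for any fixed i ∈ [n]. Here C(256−1, 2−1) = C(255, 1) = 255.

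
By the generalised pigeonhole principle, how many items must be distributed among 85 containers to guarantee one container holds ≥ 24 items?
n = (24 − 1)·85 + 1 = 1956

By the generalised pigeonhole principle, to guarantee some box contains ≥ r objects we need more than (r − 1) · k objects total. Threshold: n = (r − 1) · k + 1. With r = 24 and k = 85: n = 23 · 85 + 1 = 1955 + 1 = 1956. For n = 1955 = 23 · 85, we can put exactly 23 objects in every box, avoiding 24 in any single one — so 1956 is tight.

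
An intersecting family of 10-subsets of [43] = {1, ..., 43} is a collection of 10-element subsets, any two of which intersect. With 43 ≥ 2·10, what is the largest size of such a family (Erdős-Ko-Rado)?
max |F| = C(42, 9) = 445891810

The Erdős-Ko-Rado theorem states: for n ≥ 2k, an intersecting family of k-subsets of an n-element set has size at most C(n − 1, k − 1), with equality for 'star' families {A ⊆ [n] : |A| = k, i ∈ A} (fix an element i). For n = 43, k = 10: C(42, 9) = 445891810.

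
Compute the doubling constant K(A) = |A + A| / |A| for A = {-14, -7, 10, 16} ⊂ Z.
K = |A + A| / |A| = 10/4 = 5/2

Enumerate A + A = {a + b : a, b ∈ A}. With |A| = 4, there are |A|^2 = 16 ordered sum pairs; collecting distinct values, A + A = {-28, -21, -14, -4, 2, 3, 9, 20, 26, 32}, so |A + A| = 10. Thus K = 10/4 = 5/2. For comparison, the minimum possible |A + A| over all 4-element sets is 2·4 − 1 = 7 (so min K = 7/4), attained only by arithmetic progressions.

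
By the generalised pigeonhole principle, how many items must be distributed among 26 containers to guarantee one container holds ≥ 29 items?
n = (29 − 1)·26 + 1 = 729

By the generalised pigeonhole principle, to guarantee some box contains ≥ r objects we need more than (r − 1) · k objects total. Threshold: n = (r − 1) · k + 1. With r = 29 and k = 26: n = 28 · 26 + 1 = 728 + 1 = 729. For n = 728 = 28 · 26, we can put exactly 28 objects in every box, avoiding 29 in any single one — so 729 is tight.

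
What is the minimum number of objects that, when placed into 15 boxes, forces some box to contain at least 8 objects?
n = (8 − 1)·15 + 1 = 106

By the generalised pigeonhole principle, to guarantee some box contains ≥ r objects we need more than (r − 1) · k objects total. Threshold: n = (r − 1) · k + 1. With r = 8 and k = 15: n = 7 · 15 + 1 = 105 + 1 = 106. For n = 105 = 7 · 15, we can put exactly 7 objects in every box, avoiding 8 in any single one — so 106 is tight.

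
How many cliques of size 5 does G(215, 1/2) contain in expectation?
E[# K_5] = C(215, 5) · (1/2)^C(5, 2) = 3653161793 / 2^10 ≈ 3567540.813477

For each 5-subset S of vertices (there are C(215, 5) = 3653161793 such S), let X_S = 1 if S induces a K_5 (all C(5, 2) = 10 edges present). Then P(X_S = 1) = (1/2)^10 = 1/1024. By linearity of expectation, E[# K_5] = C(215, 5) · (1/2)^10 = 3653161793 / 1024 ≈ 3567540.813477.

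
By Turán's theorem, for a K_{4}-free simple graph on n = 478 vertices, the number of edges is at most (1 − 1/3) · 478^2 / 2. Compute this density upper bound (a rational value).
Turán density bound = (2/3) · 478^2/2 = 228484/3 ≈ 76161.3333

Turán's theorem: ex(n, K_{r+1}) is achieved by the complete r-partite Turán graph T(n, r) with parts as balanced as possible, and is at most (1 − 1/r) · n^2/2. For r = 3, n = 478: the density bound is (2/3) · 228484/2 = 228484/3 ≈ 76161.3333. The integer-valued extremum is e(T(478, 3)) = 76161, which is strictly less than the density bound 228484/3 since 3 ∤ 478 (the parts of T(478, 3) cannot all be equal).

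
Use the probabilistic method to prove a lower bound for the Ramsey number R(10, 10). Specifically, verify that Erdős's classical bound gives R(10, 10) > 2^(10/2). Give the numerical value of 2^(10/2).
2^(10/2) = 32; so R(10, 10) > 32

Colour each edge of K_n uniformly at random with red/blue. The expected number of monochromatic K_10 is C(n, 10) · 2 · 2^(−C(10,2)). If C(n, 10) · 2^(1 − C(10,2)) < 1, then with positive probability no monochromatic K_10 exists, so R(10, 10) > n. The standard estimate C(n, 10) ≤ n^10/10! shows this inequality holds whenever n ≤ 2^(10/2) (since 10! · 2^(C(10,2) − 1) > 2^(10^2/2) ≥ n^10). Hence R(10, 10) > 2^(10/2) = 32.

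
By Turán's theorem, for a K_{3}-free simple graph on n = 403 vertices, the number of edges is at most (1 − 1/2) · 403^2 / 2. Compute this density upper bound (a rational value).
Turán density bound = (1/2) · 403^2/2 = 162409/4 ≈ 40602.25

Turán's theorem: ex(n, K_{r+1}) is achieved by the complete r-partite Turán graph T(n, r) with parts as balanced as possible, and is at most (1 − 1/r) · n^2/2. For r = 2, n = 403: the density bound is (1/2) · 162409/2 = 162409/4 ≈ 40602.25. The integer-valued extremum is e(T(403, 2)) = 40602, which is strictly less than the density bound 162409/4 since 2 ∤ 403 (the parts of T(403, 2) cannot all be equal).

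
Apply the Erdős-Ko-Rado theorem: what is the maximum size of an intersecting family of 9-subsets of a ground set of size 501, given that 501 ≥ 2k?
max |F| = C(500, 8) = 91579127515482750

The Erdős-Ko-Rado theorem states: for n ≥ 2k, an intersecting family of k-subsets of an n-element set has size at most C(n − 1, k − 1), with equality for 'star' families {A ⊆ [n] : |A| = k, i ∈ A} (fix an element i). For n = 501, k = 9: C(500, 8) = 91579127515482750.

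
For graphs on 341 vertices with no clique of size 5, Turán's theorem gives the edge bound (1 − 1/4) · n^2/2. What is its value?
Turán density bound = (3/4) · 341^2/2 = 348843/8 ≈ 43605.375

Turán's theorem: ex(n, K_{r+1}) is achieved by the complete r-partite Turán graph T(n, r) with parts as balanced as possible, and is at most (1 − 1/r) · n^2/2. For r = 4, n = 341: the density bound is (3/4) · 116281/2 = 348843/8 ≈ 43605.375. The integer-valued extremum is e(T(341, 4)) = 43605, which is strictly less than the density bound 348843/8 since 4 ∤ 341 (the parts of T(341, 4) cannot all be equal).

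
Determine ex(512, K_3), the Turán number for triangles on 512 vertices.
ex(512, K_3) = ⌊512^2/4⌋ = 65536

Mantel (1907): a triangle-free graph on n vertices has at most ⌊n^2/4⌋ edges, with equality for the complete bipartite graph K_{⌊n/2⌋, ⌈n/2⌉}. For n = 512: ⌊512^2/4⌋ = ⌊262144/4⌋ = 65536. The extremal graph is K_{256, 256}, which has 256·256 = 65536 edges.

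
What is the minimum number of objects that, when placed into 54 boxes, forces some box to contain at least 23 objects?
n = (23 − 1)·54 + 1 = 1189

By the generalised pigeonhole principle, to guarantee some box contains ≥ r objects we need more than (r − 1) · k objects total. Threshold: n = (r − 1) · k + 1. With r = 23 and k = 54: n = 22 · 54 + 1 = 1188 + 1 = 1189. For n = 1188 = 22 · 54, we can put exactly 22 objects in every box, avoiding 23 in any single one — so 1189 is tight.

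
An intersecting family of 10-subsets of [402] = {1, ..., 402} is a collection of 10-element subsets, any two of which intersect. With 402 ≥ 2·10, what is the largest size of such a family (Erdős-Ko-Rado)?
max |F| = C(401, 9) = 674945738076676550

Erdős-Ko-Rado (1961): when n ≥ 2k, max |F| = C(n−1, k−1). The bound is attained by the star {A : i ∈ A} for any fixed i ∈ [n]. Here C(402−1, 10−1) = C(401, 9) = 674945738076676550.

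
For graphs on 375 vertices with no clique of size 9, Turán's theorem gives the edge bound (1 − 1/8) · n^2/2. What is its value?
Turán density bound = (7/8) · 375^2/2 = 984375/16 ≈ 61523.4375

Turán's theorem: ex(n, K_{r+1}) is achieved by the complete r-partite Turán graph T(n, r) with parts as balanced as possible, and is at most (1 − 1/r) · n^2/2. For r = 8, n = 375: the density bound is (7/8) · 140625/2 = 984375/16 ≈ 61523.4375. The integer-valued extremum is e(T(375, 8)) = 61523, which is strictly less than the density bound 984375/16 since 8 ∤ 375 (the parts of T(375, 8) cannot all be equal).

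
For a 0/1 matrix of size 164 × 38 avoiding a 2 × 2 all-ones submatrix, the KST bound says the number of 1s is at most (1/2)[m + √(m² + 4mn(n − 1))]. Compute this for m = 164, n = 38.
z(164, 38; 2, 2) ≤ (1/2)[164 + √(164² + 4·164·38·37)] = (1/2)[164 + √949232] = 569.1427

Kővári–Sós–Turán: let r_1, ..., r_164 be the row sums and z = Σ r_i the total number of 1s. Each pair of columns can share at most one row with both entries 1 (else a 2×2 all-ones block appears), so Σ_i C(r_i, 2) ≤ C(38, 2) = 703. By convexity Σ_i C(r_i, 2) ≥ 164·C(z/164, 2) = z(z − 164)/(2·164), giving z² − 164z − 164·38·37 ≤ 0 and hence z ≤ (1/2)[164 + √(26896 + 4·230584)] = (1/2)[164 + √949232] ≈ (1/2)(164 + 974.2854) = 569.1427.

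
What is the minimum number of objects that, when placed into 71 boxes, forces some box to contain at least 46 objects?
n = (46 − 1)·71 + 1 = 3196

By the generalised pigeonhole principle, to guarantee some box contains ≥ r objects we need more than (r − 1) · k objects total. Threshold: n = (r − 1) · k + 1. With r = 46 and k = 71: n = 45 · 71 + 1 = 3195 + 1 = 3196. For n = 3195 = 45 · 71, we can put exactly 45 objects in every box, avoiding 46 in any single one — so 3196 is tight.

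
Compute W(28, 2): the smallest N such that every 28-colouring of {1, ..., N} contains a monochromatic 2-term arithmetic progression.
W(28, 2) = 28 + 1 = 29

A 2-term AP is any pair of integers, so a monochromatic 2-AP exists iff some colour is used at least twice. With 28 colours, the colouring i ↦ i on {1, ..., 28} uses each colour once, avoiding any monochromatic pair, so W(28, 2) > 28. For {1, ..., 29}, pigeonhole forces two integers of the same colour, which form a monochromatic 2-AP. Hence W(28, 2) = 29.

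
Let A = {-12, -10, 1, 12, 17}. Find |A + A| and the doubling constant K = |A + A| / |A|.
K = |A + A| / |A| = 14/5

Enumerate A + A = {a + b : a, b ∈ A}. With |A| = 5, there are |A|^2 = 25 ordered sum pairs; collecting distinct values, A + A = {-24, -22, -20, -11, -9, 0, 2, 5, 7, 13, 18, 24, 29, 34}, so |A + A| = 14. Thus K = 14/5. For comparison, the minimum possible |A + A| over all 5-element sets is 2·5 − 1 = 9 (so min K = 9/5), attained only by arithmetic progressions.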